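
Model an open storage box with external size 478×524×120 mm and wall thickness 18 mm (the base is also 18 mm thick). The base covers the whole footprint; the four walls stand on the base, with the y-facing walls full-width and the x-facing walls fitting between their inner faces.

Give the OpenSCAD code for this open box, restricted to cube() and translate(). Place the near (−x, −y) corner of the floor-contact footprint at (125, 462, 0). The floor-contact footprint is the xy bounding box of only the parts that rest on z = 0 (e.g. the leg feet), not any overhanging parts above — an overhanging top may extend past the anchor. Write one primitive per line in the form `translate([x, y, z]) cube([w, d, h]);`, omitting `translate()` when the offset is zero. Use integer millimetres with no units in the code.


translate([125, 462, 0]) cube([478, 524, 18]);
translate([125, 462, 18]) cube([478, 18, 102]);
translate([125, 968, 18]) cube([478, 18, 102]);
translate([125, 480, 18]) cube([18, 488, 102]);
translate([585, 480, 18]) cube([18, 488, 102]);


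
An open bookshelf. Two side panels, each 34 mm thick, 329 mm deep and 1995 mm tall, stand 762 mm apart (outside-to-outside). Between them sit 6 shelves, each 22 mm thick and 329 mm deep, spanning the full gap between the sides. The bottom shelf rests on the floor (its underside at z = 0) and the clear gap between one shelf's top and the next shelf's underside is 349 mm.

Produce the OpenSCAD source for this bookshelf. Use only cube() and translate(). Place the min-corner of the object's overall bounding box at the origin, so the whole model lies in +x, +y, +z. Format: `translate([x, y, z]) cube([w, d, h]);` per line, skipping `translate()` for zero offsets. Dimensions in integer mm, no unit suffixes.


cube([34, 329, 1995]);
translate([728, 0, 0]) cube([34, 329, 1995]);
translate([34, 0, 0]) cube([694, 329, 22]);
translate([34, 0, 371]) cube([694, 329, 22]);
translate([34, 0, 742]) cube([694, 329, 22]);
translate([34, 0, 1113]) cube([694, 329, 22]);
translate([34, 0, 1484]) cube([694, 329, 22]);
translate([34, 0, 1855]) cube([694, 329, 22]);


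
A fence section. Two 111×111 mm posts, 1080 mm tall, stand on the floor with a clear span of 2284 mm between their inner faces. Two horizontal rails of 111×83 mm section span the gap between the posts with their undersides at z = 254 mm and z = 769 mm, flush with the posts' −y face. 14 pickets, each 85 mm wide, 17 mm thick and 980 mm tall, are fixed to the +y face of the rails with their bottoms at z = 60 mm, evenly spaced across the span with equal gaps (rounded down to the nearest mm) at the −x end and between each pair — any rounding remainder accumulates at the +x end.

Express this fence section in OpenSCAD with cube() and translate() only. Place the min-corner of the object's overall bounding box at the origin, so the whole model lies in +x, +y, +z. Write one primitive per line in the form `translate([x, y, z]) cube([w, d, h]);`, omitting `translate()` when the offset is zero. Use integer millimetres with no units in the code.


cube([111, 111, 1080]);
translate([2395, 0, 0]) cube([111, 111, 1080]);
translate([111, 0, 254]) cube([2284, 111, 83]);
translate([111, 0, 769]) cube([2284, 111, 83]);
translate([183, 111, 60]) cube([85, 17, 980]);
translate([340, 111, 60]) cube([85, 17, 980]);
translate([497, 111, 60]) cube([85, 17, 980]);
translate([654, 111, 60]) cube([85, 17, 980]);
translate([811, 111, 60]) cube([85, 17, 980]);
translate([968, 111, 60]) cube([85, 17, 980]);
translate([1125, 111, 60]) cube([85, 17, 980]);
translate([1282, 111, 60]) cube([85, 17, 980]);
translate([1439, 111, 60]) cube([85, 17, 980]);
translate([1596, 111, 60]) cube([85, 17, 980]);
translate([1753, 111, 60]) cube([85, 17, 980]);
translate([1910, 111, 60]) cube([85, 17, 980]);
translate([2067, 111, 60]) cube([85, 17, 980]);
translate([2224, 111, 60]) cube([85, 17, 980]);


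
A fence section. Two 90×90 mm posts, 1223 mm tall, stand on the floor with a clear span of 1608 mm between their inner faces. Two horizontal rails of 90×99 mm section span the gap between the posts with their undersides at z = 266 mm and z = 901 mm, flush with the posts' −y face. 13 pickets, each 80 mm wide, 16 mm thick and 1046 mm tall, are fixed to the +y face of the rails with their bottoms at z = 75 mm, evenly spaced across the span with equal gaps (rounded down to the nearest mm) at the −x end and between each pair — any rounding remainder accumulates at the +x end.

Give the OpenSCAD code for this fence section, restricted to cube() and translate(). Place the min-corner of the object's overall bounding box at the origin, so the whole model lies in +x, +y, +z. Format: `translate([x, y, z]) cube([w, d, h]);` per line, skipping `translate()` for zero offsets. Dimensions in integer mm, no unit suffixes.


cube([90, 90, 1223]);
translate([1698, 0, 0]) cube([90, 90, 1223]);
translate([90, 0, 266]) cube([1608, 90, 99]);
translate([90, 0, 901]) cube([1608, 90, 99]);
translate([130, 90, 75]) cube([80, 16, 1046]);
translate([250, 90, 75]) cube([80, 16, 1046]);
translate([370, 90, 75]) cube([80, 16, 1046]);
translate([490, 90, 75]) cube([80, 16, 1046]);
translate([610, 90, 75]) cube([80, 16, 1046]);
translate([730, 90, 75]) cube([80, 16, 1046]);
translate([850, 90, 75]) cube([80, 16, 1046]);
translate([970, 90, 75]) cube([80, 16, 1046]);
translate([1090, 90, 75]) cube([80, 16, 1046]);
translate([1210, 90, 75]) cube([80, 16, 1046]);
translate([1330, 90, 75]) cube([80, 16, 1046]);
translate([1450, 90, 75]) cube([80, 16, 1046]);
translate([1570, 90, 75]) cube([80, 16, 1046]);


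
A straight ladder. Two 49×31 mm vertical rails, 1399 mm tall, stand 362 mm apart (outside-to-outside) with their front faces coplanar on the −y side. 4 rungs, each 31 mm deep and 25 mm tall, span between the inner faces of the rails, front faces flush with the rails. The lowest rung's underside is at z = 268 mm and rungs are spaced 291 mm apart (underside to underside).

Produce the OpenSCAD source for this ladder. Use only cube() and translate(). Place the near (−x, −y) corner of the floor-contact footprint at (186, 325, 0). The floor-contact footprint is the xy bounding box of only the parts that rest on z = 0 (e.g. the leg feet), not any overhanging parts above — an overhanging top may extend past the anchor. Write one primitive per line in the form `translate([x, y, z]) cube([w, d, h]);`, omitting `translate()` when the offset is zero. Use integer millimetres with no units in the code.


translate([186, 325, 0]) cube([49, 31, 1399]);
translate([499, 325, 0]) cube([49, 31, 1399]);
translate([235, 325, 268]) cube([264, 31, 25]);
translate([235, 325, 559]) cube([264, 31, 25]);
translate([235, 325, 850]) cube([264, 31, 25]);
translate([235, 325, 1141]) cube([264, 31, 25]);


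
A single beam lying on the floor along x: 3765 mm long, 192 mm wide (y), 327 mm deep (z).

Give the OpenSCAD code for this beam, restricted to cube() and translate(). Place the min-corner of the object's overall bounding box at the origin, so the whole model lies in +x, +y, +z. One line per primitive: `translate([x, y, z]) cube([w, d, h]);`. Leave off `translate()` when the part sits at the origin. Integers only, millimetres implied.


cube([3765, 192, 327]);


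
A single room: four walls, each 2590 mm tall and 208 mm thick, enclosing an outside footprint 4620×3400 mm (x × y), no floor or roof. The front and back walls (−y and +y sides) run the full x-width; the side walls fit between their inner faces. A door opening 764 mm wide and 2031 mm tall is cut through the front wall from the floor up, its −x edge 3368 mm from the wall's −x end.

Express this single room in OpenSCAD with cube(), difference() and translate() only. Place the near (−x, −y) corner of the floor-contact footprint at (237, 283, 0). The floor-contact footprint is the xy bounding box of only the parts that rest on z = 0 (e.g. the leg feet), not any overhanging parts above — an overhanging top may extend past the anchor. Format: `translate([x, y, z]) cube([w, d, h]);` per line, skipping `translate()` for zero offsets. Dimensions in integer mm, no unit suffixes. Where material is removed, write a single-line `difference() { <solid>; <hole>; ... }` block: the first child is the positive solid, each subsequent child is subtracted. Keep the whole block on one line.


difference() { translate([237, 283, 0]) cube([4620, 208, 2590]); translate([3605, 283, 0]) cube([764, 208, 2031]); }
translate([237, 3475, 0]) cube([4620, 208, 2590]);
translate([237, 491, 0]) cube([208, 2984, 2590]);
translate([4649, 491, 0]) cube([208, 2984, 2590]);


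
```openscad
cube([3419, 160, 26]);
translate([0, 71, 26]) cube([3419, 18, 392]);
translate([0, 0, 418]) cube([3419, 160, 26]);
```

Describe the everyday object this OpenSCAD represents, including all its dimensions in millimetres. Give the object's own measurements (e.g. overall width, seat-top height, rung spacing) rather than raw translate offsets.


An I-beam lying along x, 3419 mm long. Overall section height 444 mm. Two flanges 160 mm wide (y) and 26 mm thick, one on the floor and one at the top; a web 18 mm thick runs between them, centred on the flange width.


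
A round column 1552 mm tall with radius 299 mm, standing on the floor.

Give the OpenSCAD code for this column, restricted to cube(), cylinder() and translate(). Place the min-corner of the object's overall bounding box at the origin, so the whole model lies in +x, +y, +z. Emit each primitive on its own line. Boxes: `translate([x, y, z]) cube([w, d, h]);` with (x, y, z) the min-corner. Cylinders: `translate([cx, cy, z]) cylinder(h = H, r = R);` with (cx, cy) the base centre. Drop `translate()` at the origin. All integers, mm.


translate([299, 299, 0]) cylinder(h = 1552, r = 299);


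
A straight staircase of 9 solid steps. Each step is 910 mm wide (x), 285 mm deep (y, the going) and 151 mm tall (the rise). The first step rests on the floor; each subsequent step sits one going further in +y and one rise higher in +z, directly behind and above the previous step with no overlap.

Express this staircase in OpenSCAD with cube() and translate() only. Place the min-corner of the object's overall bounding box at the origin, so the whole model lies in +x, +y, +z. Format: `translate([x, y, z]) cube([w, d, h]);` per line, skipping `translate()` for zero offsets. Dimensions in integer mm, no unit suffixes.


cube([910, 285, 151]);
translate([0, 285, 151]) cube([910, 285, 151]);
translate([0, 570, 302]) cube([910, 285, 151]);
translate([0, 855, 453]) cube([910, 285, 151]);
translate([0, 1140, 604]) cube([910, 285, 151]);
translate([0, 1425, 755]) cube([910, 285, 151]);
translate([0, 1710, 906]) cube([910, 285, 151]);
translate([0, 1995, 1057]) cube([910, 285, 151]);
translate([0, 2280, 1208]) cube([910, 285, 151]);


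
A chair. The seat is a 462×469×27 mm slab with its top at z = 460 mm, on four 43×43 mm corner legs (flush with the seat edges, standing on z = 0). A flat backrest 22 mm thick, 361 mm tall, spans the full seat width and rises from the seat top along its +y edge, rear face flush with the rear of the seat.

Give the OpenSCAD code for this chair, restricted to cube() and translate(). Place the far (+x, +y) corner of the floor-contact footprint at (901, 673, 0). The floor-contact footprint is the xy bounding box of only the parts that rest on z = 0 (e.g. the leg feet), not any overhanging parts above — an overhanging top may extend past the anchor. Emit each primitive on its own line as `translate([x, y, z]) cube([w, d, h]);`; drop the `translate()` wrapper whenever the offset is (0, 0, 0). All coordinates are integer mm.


// leg_h = 460 - 27 = 433
translate([439, 204, 433]) cube([462, 469, 27]);
translate([439, 204, 0]) cube([43, 43, 433]);
translate([858, 204, 0]) cube([43, 43, 433]);
translate([439, 630, 0]) cube([43, 43, 433]);
translate([858, 630, 0]) cube([43, 43, 433]);
translate([439, 651, 460]) cube([462, 22, 361]);


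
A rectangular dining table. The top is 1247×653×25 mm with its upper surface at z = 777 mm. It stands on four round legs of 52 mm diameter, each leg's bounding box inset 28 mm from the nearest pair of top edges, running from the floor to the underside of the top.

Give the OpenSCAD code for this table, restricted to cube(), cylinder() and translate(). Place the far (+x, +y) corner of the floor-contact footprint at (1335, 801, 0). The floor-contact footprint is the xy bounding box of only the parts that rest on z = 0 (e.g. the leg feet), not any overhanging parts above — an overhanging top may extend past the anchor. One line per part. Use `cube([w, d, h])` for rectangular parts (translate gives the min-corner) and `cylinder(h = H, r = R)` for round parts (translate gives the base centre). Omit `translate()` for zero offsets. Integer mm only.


translate([116, 176, 752]) cube([1247, 653, 25]);
translate([170, 230, 0]) cylinder(h = 752, r = 26);
translate([1309, 230, 0]) cylinder(h = 752, r = 26);
translate([170, 775, 0]) cylinder(h = 752, r = 26);
translate([1309, 775, 0]) cylinder(h = 752, r = 26);


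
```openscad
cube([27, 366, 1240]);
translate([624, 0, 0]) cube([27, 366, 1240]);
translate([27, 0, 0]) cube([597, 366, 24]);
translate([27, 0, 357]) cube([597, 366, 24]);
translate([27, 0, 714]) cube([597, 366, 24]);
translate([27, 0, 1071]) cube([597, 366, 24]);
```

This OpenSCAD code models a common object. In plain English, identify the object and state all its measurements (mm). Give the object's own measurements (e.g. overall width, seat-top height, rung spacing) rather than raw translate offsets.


An open bookshelf. Two side panels, each 27 mm thick, 366 mm deep and 1240 mm tall, stand 651 mm apart (outside-to-outside). Between them sit 4 shelves, each 24 mm thick and 366 mm deep, spanning the full gap between the sides. The bottom shelf rests on the floor (its underside at z = 0) and the clear gap between one shelf's top and the next shelf's underside is 333 mm.


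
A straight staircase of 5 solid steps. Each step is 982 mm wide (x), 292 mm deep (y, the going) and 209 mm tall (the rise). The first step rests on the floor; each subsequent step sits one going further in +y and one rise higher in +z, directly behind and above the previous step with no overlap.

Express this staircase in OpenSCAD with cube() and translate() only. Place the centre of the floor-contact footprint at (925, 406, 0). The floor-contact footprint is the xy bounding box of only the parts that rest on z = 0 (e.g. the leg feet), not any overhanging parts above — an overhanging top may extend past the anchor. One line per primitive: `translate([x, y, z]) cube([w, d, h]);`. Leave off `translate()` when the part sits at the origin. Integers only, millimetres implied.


translate([434, 260, 0]) cube([982, 292, 209]);
translate([434, 552, 209]) cube([982, 292, 209]);
translate([434, 844, 418]) cube([982, 292, 209]);
translate([434, 1136, 627]) cube([982, 292, 209]);
translate([434, 1428, 836]) cube([982, 292, 209]);


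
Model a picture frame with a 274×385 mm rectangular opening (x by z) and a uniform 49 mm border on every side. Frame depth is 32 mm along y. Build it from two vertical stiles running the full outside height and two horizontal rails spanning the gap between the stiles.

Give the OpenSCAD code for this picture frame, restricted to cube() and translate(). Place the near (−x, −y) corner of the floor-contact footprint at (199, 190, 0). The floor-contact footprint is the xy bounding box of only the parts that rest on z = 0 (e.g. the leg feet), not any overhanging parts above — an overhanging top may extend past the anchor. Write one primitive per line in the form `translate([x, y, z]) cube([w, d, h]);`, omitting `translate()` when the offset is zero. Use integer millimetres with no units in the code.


translate([199, 190, 0]) cube([49, 32, 483]);
translate([522, 190, 0]) cube([49, 32, 483]);
translate([248, 190, 0]) cube([274, 32, 49]);
translate([248, 190, 434]) cube([274, 32, 49]);


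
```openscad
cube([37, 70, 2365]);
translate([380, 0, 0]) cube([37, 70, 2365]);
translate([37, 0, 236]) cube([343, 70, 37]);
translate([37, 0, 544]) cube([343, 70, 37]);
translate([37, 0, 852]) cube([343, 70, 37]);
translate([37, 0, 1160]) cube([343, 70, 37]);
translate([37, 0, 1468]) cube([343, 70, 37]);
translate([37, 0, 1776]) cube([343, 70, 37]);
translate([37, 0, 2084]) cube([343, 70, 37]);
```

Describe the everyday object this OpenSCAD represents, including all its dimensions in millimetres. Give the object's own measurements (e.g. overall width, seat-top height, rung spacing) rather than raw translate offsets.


A straight ladder. Two 37×70 mm vertical rails, 2365 mm tall, stand 417 mm apart (outside-to-outside) with their front faces coplanar on the −y side. 7 rungs, each 70 mm deep and 37 mm tall, span between the inner faces of the rails, front faces flush with the rails. The lowest rung's underside is at z = 236 mm and rungs are spaced 308 mm apart (underside to underside).


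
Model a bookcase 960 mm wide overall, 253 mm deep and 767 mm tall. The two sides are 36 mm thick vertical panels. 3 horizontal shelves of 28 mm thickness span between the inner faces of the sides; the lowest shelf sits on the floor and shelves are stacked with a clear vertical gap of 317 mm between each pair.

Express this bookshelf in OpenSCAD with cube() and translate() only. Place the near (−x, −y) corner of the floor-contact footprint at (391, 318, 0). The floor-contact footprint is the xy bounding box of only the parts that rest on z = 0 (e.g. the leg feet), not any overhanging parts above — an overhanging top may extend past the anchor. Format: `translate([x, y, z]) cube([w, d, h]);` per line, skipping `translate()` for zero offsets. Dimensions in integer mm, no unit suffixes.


translate([391, 318, 0]) cube([36, 253, 767]);
translate([1315, 318, 0]) cube([36, 253, 767]);
translate([427, 318, 0]) cube([888, 253, 28]);
translate([427, 318, 345]) cube([888, 253, 28]);
translate([427, 318, 690]) cube([888, 253, 28]);


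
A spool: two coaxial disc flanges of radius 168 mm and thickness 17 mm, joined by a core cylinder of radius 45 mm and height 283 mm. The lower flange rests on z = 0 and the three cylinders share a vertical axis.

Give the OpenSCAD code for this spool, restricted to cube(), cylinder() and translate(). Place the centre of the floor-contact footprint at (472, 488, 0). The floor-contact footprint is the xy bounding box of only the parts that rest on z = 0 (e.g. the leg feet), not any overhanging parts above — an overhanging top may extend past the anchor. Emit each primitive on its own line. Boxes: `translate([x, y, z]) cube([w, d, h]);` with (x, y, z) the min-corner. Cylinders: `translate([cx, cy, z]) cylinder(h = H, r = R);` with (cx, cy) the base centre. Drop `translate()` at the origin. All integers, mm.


translate([472, 488, 0]) cylinder(h = 17, r = 168);
translate([472, 488, 17]) cylinder(h = 283, r = 45);
translate([472, 488, 300]) cylinder(h = 17, r = 168);


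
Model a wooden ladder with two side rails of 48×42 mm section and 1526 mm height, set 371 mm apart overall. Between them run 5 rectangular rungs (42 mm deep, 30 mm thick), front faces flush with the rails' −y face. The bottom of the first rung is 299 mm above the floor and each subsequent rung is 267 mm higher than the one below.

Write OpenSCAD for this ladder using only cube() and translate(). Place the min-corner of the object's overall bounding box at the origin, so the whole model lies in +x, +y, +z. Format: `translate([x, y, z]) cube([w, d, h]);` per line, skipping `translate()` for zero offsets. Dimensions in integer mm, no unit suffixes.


cube([48, 42, 1526]);
translate([323, 0, 0]) cube([48, 42, 1526]);
translate([48, 0, 299]) cube([275, 42, 30]);
translate([48, 0, 566]) cube([275, 42, 30]);
translate([48, 0, 833]) cube([275, 42, 30]);
translate([48, 0, 1100]) cube([275, 42, 30]);
translate([48, 0, 1367]) cube([275, 42, 30]);


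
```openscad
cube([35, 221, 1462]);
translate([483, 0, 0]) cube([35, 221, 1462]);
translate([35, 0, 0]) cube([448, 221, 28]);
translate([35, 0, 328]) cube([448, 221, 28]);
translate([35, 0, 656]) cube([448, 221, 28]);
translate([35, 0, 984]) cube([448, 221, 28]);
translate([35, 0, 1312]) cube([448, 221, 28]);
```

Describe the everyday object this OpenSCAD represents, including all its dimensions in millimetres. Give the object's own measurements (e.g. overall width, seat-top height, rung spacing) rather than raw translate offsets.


An open bookshelf. Two side panels, each 35 mm thick, 221 mm deep and 1462 mm tall, stand 518 mm apart (outside-to-outside). Between them sit 5 shelves, each 28 mm thick and 221 mm deep, spanning the full gap between the sides. The bottom shelf rests on the floor (its underside at z = 0) and the clear gap between one shelf's top and the next shelf's underside is 300 mm.


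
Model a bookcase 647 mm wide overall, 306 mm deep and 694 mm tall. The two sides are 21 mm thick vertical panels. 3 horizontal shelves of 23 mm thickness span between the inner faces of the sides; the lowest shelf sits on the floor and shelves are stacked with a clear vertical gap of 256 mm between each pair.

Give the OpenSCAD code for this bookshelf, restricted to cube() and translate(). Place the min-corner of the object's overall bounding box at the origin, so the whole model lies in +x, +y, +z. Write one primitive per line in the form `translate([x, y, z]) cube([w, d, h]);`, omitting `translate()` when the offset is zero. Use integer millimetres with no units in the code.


cube([21, 306, 694]);
translate([626, 0, 0]) cube([21, 306, 694]);
translate([21, 0, 0]) cube([605, 306, 23]);
translate([21, 0, 279]) cube([605, 306, 23]);
translate([21, 0, 558]) cube([605, 306, 23]);


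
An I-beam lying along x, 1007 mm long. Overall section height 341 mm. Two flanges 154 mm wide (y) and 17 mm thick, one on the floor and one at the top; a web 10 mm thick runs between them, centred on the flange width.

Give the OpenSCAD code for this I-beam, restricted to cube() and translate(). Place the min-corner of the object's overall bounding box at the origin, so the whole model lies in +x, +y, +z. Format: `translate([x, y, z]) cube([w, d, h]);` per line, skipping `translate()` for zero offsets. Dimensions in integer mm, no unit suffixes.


cube([1007, 154, 17]);
translate([0, 72, 17]) cube([1007, 10, 307]);
translate([0, 0, 324]) cube([1007, 154, 17]);


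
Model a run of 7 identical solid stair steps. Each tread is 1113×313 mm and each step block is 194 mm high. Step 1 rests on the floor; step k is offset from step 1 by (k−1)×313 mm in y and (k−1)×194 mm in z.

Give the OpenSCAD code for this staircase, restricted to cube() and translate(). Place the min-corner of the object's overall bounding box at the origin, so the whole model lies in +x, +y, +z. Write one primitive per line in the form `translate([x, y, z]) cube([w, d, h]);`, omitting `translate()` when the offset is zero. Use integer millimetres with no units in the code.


cube([1113, 313, 194]);
translate([0, 313, 194]) cube([1113, 313, 194]);
translate([0, 626, 388]) cube([1113, 313, 194]);
translate([0, 939, 582]) cube([1113, 313, 194]);
translate([0, 1252, 776]) cube([1113, 313, 194]);
translate([0, 1565, 970]) cube([1113, 313, 194]);
translate([0, 1878, 1164]) cube([1113, 313, 194]);


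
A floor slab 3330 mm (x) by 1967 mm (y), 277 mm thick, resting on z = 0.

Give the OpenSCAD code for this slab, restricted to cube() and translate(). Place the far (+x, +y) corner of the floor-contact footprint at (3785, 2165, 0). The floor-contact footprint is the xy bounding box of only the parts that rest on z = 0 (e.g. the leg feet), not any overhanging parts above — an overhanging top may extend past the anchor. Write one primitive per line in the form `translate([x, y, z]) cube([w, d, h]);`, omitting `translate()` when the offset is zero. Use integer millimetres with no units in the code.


translate([455, 198, 0]) cube([3330, 1967, 277]);


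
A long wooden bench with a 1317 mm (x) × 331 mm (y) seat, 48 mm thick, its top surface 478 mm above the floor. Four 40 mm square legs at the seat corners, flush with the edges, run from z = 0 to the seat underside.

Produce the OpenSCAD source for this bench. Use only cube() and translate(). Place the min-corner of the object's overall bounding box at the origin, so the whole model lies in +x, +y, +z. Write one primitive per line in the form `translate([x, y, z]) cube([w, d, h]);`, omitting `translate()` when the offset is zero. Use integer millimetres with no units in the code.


// leg_h = 478 − 48 = 430
translate([0, 0, 430]) cube([1317, 331, 48]);
cube([40, 40, 430]);
translate([0, 291, 0]) cube([40, 40, 430]);
translate([1277, 0, 0]) cube([40, 40, 430]);
translate([1277, 291, 0]) cube([40, 40, 430]);


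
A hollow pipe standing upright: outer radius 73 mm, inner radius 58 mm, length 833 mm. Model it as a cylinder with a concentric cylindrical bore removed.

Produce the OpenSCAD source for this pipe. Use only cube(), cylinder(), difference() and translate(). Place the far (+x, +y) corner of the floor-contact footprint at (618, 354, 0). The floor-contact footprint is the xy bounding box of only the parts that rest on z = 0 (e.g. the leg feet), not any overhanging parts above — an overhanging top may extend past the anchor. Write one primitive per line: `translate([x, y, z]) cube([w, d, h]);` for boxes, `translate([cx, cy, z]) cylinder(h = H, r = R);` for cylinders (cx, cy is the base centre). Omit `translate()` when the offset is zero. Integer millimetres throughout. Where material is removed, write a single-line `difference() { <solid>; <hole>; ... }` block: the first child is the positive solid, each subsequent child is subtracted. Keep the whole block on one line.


difference() { translate([545, 281, 0]) cylinder(h = 833, r = 73); translate([545, 281, 0]) cylinder(h = 833, r = 58); }


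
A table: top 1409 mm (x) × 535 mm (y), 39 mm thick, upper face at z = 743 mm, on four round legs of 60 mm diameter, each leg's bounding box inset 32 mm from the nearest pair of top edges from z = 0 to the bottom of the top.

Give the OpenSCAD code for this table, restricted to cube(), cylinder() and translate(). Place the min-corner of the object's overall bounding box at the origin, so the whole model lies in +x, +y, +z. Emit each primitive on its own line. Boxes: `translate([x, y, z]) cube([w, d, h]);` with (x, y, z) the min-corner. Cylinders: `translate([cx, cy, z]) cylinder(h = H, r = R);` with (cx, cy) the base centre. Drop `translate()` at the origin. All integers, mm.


translate([0, 0, 704]) cube([1409, 535, 39]);
translate([62, 62, 0]) cylinder(h = 704, r = 30);
translate([1347, 62, 0]) cylinder(h = 704, r = 30);
translate([62, 473, 0]) cylinder(h = 704, r = 30);
translate([1347, 473, 0]) cylinder(h = 704, r = 30);


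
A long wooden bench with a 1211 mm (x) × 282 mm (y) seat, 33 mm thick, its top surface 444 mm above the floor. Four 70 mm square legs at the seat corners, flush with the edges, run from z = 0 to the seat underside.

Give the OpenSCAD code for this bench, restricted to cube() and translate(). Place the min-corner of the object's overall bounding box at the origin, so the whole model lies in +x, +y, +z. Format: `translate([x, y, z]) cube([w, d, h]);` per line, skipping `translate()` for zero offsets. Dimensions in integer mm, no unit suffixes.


translate([0, 0, 411]) cube([1211, 282, 33]);
cube([70, 70, 411]);
translate([0, 212, 0]) cube([70, 70, 411]);
translate([1141, 0, 0]) cube([70, 70, 411]);
translate([1141, 212, 0]) cube([70, 70, 411]);


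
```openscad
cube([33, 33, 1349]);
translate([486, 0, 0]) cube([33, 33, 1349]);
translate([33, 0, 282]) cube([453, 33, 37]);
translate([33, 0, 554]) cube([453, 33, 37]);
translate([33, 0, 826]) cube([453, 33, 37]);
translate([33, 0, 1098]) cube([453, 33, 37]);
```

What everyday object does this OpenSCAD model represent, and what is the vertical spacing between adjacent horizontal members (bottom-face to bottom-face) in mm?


A ladder. The rung spacing is 272 mm.

Two tall 33×33 posts with 4 short bars between them — a ladder. Adjacent rungs sit at z = 282 and z = 554, so the spacing is 554 − 282 = 272 mm.


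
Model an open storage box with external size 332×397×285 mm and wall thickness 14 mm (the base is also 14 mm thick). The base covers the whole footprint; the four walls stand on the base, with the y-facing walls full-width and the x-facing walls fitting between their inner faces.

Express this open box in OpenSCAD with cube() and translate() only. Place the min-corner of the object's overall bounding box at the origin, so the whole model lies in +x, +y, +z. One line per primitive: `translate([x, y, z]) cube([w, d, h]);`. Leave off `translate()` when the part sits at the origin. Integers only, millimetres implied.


cube([332, 397, 14]);
translate([0, 0, 14]) cube([332, 14, 271]);
translate([0, 383, 14]) cube([332, 14, 271]);
translate([0, 14, 14]) cube([14, 369, 271]);
translate([318, 14, 14]) cube([14, 369, 271]);


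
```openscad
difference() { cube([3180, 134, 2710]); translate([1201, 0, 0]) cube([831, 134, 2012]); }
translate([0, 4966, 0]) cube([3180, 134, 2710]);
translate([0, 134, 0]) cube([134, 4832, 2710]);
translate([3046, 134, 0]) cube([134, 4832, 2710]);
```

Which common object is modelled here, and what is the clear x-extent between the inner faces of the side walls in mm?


A single room. The interior width is 2912 mm.

Four walls enclosing a rectangle with a door in the front wall — a room. Outside width 3180 minus two 134 mm walls gives 2912 mm.


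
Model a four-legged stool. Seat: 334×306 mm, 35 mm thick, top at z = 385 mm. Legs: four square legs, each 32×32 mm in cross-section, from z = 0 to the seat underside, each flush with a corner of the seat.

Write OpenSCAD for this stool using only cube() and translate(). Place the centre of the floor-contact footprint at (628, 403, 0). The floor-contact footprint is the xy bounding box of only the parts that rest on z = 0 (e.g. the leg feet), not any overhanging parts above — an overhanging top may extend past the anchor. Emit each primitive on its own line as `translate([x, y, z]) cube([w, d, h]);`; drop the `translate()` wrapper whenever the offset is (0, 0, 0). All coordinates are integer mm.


translate([461, 250, 350]) cube([334, 306, 35]);
translate([461, 250, 0]) cube([32, 32, 350]);
translate([763, 250, 0]) cube([32, 32, 350]);
translate([461, 524, 0]) cube([32, 32, 350]);
translate([763, 524, 0]) cube([32, 32, 350]);


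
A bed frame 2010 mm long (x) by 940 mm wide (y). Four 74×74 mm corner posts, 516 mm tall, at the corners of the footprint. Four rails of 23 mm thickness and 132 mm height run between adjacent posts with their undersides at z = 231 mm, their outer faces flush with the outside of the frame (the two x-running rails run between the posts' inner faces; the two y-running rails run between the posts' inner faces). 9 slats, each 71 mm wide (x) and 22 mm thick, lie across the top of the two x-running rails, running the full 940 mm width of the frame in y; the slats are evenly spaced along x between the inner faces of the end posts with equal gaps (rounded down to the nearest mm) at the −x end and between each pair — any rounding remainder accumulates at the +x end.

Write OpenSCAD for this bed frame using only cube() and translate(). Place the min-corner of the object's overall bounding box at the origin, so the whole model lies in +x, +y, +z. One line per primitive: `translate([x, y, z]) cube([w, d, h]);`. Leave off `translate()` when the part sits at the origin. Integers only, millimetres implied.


cube([74, 74, 516]);
translate([0, 866, 0]) cube([74, 74, 516]);
translate([1936, 0, 0]) cube([74, 74, 516]);
translate([1936, 866, 0]) cube([74, 74, 516]);
translate([74, 0, 231]) cube([1862, 23, 132]);
translate([74, 917, 231]) cube([1862, 23, 132]);
translate([0, 74, 231]) cube([23, 792, 132]);
translate([1987, 74, 231]) cube([23, 792, 132]);
translate([196, 0, 363]) cube([71, 940, 22]);
translate([389, 0, 363]) cube([71, 940, 22]);
translate([582, 0, 363]) cube([71, 940, 22]);
translate([775, 0, 363]) cube([71, 940, 22]);
translate([968, 0, 363]) cube([71, 940, 22]);
translate([1161, 0, 363]) cube([71, 940, 22]);
translate([1354, 0, 363]) cube([71, 940, 22]);
translate([1547, 0, 363]) cube([71, 940, 22]);
translate([1740, 0, 363]) cube([71, 940, 22]);


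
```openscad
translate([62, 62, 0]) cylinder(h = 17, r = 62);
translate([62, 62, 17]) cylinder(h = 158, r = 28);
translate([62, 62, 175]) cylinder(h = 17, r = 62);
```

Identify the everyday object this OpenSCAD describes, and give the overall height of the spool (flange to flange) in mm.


A spool. The overall height is 192 mm.

Three coaxial cylinders, large–small–large — a spool. Two 17 mm flanges and a 158 mm core give 17 + 158 + 17 = 192 mm.


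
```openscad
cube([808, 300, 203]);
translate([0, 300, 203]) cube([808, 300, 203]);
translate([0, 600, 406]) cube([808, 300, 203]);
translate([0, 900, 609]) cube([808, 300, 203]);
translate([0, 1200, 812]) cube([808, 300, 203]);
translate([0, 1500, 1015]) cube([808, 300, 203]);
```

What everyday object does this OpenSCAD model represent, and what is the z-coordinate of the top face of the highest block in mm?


A staircase. The total rise is 1218 mm.

6 identical blocks, each offset up and back from the previous — a staircase. Each step is 203 mm tall and there are 6 of them, so the total rise is 6 × 203 = 1218 mm.


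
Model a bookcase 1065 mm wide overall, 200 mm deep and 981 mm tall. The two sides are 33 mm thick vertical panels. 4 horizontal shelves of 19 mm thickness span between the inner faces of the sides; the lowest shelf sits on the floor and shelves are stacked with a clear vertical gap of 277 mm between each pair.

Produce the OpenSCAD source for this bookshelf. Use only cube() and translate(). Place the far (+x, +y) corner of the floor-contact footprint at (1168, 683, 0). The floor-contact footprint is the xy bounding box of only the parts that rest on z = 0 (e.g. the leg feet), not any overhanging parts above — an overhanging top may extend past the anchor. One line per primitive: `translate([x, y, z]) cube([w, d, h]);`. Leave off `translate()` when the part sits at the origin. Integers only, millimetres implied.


translate([103, 483, 0]) cube([33, 200, 981]);
translate([1135, 483, 0]) cube([33, 200, 981]);
translate([136, 483, 0]) cube([999, 200, 19]);
translate([136, 483, 296]) cube([999, 200, 19]);
translate([136, 483, 592]) cube([999, 200, 19]);
translate([136, 483, 888]) cube([999, 200, 19]);


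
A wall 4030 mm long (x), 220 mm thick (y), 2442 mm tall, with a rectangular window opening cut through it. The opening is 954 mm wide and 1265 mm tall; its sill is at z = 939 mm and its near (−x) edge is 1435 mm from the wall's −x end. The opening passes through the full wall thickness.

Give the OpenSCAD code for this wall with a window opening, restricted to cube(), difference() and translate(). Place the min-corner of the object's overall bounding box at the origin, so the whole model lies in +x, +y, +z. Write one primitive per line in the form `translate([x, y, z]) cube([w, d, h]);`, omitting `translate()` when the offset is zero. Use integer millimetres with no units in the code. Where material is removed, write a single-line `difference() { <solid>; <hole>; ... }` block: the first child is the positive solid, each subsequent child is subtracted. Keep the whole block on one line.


difference() { cube([4030, 220, 2442]); translate([1435, 0, 939]) cube([954, 220, 1265]); }


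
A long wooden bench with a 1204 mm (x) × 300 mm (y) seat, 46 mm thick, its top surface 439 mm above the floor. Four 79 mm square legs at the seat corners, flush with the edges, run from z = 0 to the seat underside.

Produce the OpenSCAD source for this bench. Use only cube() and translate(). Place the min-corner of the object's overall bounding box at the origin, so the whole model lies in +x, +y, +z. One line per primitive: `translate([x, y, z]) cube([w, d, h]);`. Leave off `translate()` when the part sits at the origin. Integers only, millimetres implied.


translate([0, 0, 393]) cube([1204, 300, 46]);
cube([79, 79, 393]);
translate([0, 221, 0]) cube([79, 79, 393]);
translate([1125, 0, 0]) cube([79, 79, 393]);
translate([1125, 221, 0]) cube([79, 79, 393]);


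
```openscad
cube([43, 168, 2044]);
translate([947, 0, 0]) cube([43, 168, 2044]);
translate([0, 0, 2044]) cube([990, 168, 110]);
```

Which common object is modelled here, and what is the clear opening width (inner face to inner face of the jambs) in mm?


A door frame. The clear opening width is 904 mm.

Two 2044 mm tall posts with a header on top — a door frame. The left jamb is 43 mm wide at x = 0; the right jamb starts at x = 947. The clear opening is 947 − 43 = 904 mm.


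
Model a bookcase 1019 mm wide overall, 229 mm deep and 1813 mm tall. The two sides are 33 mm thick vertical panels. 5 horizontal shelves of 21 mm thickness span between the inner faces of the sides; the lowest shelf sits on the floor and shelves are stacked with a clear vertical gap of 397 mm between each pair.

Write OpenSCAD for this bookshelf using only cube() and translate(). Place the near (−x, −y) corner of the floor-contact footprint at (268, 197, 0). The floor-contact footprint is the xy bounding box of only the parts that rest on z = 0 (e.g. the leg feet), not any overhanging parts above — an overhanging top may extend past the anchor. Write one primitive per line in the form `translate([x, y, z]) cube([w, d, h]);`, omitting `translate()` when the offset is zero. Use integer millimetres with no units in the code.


translate([268, 197, 0]) cube([33, 229, 1813]);
translate([1254, 197, 0]) cube([33, 229, 1813]);
translate([301, 197, 0]) cube([953, 229, 21]);
translate([301, 197, 418]) cube([953, 229, 21]);
translate([301, 197, 836]) cube([953, 229, 21]);
translate([301, 197, 1254]) cube([953, 229, 21]);
translate([301, 197, 1672]) cube([953, 229, 21]);


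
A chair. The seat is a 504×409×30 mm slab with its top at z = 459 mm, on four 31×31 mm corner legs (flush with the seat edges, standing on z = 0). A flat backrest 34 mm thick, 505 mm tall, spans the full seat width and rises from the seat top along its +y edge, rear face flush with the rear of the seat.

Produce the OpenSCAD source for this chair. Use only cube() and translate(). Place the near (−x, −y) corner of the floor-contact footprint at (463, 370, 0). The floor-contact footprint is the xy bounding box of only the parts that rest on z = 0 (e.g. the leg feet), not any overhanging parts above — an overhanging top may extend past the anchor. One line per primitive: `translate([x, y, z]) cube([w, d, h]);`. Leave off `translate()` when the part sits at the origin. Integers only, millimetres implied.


translate([463, 370, 429]) cube([504, 409, 30]);
translate([463, 370, 0]) cube([31, 31, 429]);
translate([936, 370, 0]) cube([31, 31, 429]);
translate([463, 748, 0]) cube([31, 31, 429]);
translate([936, 748, 0]) cube([31, 31, 429]);
translate([463, 745, 459]) cube([504, 34, 505]);


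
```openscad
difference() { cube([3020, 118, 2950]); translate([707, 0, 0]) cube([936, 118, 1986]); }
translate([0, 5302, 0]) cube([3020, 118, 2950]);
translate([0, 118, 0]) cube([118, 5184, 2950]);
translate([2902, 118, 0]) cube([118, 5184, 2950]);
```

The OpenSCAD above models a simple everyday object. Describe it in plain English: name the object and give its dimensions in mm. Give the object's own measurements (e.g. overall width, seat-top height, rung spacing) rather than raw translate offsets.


A single room: four walls, each 2950 mm tall and 118 mm thick, enclosing an outside footprint 3020×5420 mm (x × y), no floor or roof. The front and back walls (−y and +y sides) run the full x-width; the side walls fit between their inner faces. A door opening 936 mm wide and 1986 mm tall is cut through the front wall from the floor up, its −x edge 707 mm from the wall's −x end.


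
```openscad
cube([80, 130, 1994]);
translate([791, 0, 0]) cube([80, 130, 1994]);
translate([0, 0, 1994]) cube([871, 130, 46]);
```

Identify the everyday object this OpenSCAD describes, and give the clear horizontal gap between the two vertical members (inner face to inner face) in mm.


A door frame. The clear opening width is 711 mm.

Two 1994 mm tall posts with a header on top — a door frame. The left jamb is 80 mm wide at x = 0; the right jamb starts at x = 791. The clear opening is 791 − 80 = 711 mm.
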